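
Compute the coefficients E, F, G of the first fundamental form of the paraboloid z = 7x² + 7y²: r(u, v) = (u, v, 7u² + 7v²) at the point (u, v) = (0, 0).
E = 1;  F = 0;  G = 1

Partials: r_u = (1, 0, 14*u), r_v = (0, 1, 14*v). As functions of (u, v):
  E = r_u · r_u = 196*u^2 + 1,
  F = r_u · r_v = 196*u*v,
  G = r_v · r_v = 196*v^2 + 1.
Evaluating at (u, v) = (0, 0): E = 1, F = 0, G = 1.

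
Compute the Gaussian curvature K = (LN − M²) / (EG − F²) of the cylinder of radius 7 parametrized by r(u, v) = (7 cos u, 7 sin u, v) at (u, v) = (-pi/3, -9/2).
K = 0

Coefficients of the first fundamental form: E = 49, F = 0, G = 1.
Coefficients of the second fundamental form: L = -7, M = 0, N = 0.
Assemble K = (LN − M²)/(EG − F²) = 0. At (u, v) = (-pi/3, -9/2): K = 0.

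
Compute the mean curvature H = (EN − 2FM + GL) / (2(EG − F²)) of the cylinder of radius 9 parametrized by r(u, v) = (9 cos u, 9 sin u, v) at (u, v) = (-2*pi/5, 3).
H = -1/18

With E = 81, F = 0, G = 1, L = -9, M = 0, N = 0, assemble
  H = (EN − 2FM + GL) / (2(EG − F²)) = -1/18.
At (u, v) = (-2*pi/5, 3): H = -1/18.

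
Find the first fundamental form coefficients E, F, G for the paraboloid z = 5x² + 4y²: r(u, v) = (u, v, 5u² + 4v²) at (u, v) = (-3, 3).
E = 901;  F = -720;  G = 577

Partials: r_u = (1, 0, 10*u), r_v = (0, 1, 8*v). As functions of (u, v):
  E = r_u · r_u = 100*u^2 + 1,
  F = r_u · r_v = 80*u*v,
  G = r_v · r_v = 64*v^2 + 1.
Evaluating at (u, v) = (-3, 3): E = 901, F = -720, G = 577.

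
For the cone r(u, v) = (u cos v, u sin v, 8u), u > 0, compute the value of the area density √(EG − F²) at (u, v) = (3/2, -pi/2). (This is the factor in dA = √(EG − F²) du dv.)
√(EG − F²)|_{(3/2, -pi/2)} = 3*sqrt(65)/2

E = 65, F = 0, G = u^2, so EG − F² = 65*u^2. Taking the positive square root: √(EG − F²) = sqrt(65)*Abs(u). At (u, v) = (3/2, -pi/2): 3*sqrt(65)/2.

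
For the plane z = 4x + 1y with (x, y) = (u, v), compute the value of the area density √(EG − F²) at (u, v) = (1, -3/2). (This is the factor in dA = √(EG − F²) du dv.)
√(EG − F²)|_{(1, -3/2)} = 3*sqrt(2)

E = 17, F = 4, G = 2, so EG − F² = 18. Taking the positive square root: √(EG − F²) = 3*sqrt(2). At (u, v) = (1, -3/2): 3*sqrt(2).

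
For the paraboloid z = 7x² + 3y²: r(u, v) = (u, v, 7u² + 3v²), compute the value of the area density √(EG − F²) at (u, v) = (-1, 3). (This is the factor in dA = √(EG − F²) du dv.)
√(EG − F²)|_{(-1, 3)} = sqrt(521)

E = 196*u^2 + 1, F = 84*u*v, G = 36*v^2 + 1, so EG − F² = 196*u^2 + 36*v^2 + 1. Taking the positive square root: √(EG − F²) = sqrt(196*u^2 + 36*v^2 + 1). At (u, v) = (-1, 3): sqrt(521).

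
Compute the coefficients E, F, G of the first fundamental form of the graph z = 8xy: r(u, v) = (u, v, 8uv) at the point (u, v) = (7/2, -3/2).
E = 145;  F = -336;  G = 785

Partials: r_u = (1, 0, 8*v), r_v = (0, 1, 8*u). As functions of (u, v):
  E = r_u · r_u = 64*v^2 + 1,
  F = r_u · r_v = 64*u*v,
  G = r_v · r_v = 64*u^2 + 1.
Evaluating at (u, v) = (7/2, -3/2): E = 145, F = -336, G = 785.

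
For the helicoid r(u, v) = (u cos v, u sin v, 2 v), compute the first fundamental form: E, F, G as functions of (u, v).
E = 1;  F = 0;  G = u^2 + 4

Compute partials: r_u = (cos(v), sin(v), 0), r_v = (-u*sin(v), u*cos(v), 2). Then
  E = r_u · r_u = 1,
  F = r_u · r_v = 0,
  G = r_v · r_v = u^2 + 4.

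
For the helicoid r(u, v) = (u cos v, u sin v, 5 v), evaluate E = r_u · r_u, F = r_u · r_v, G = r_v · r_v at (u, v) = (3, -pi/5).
E = 1;  F = 0;  G = 34

Partials: r_u = (cos(v), sin(v), 0), r_v = (-u*sin(v), u*cos(v), 5). As functions of (u, v):
  E = r_u · r_u = 1,
  F = r_u · r_v = 0,
  G = r_v · r_v = u^2 + 25.
Evaluating at (u, v) = (3, -pi/5): E = 1, F = 0, G = 34.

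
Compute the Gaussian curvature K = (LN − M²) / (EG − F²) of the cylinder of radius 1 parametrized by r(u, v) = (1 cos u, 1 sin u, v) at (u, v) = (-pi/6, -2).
K = 0

Coefficients of the first fundamental form: E = 1, F = 0, G = 1.
Coefficients of the second fundamental form: L = -1, M = 0, N = 0.
Assemble K = (LN − M²)/(EG − F²) = 0. At (u, v) = (-pi/6, -2): K = 0.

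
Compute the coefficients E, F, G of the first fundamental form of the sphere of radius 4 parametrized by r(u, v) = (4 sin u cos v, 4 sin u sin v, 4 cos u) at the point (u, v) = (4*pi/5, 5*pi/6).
E = 16;  F = 0;  G = 10 - 2*sqrt(5)

Partials: r_u = (4*cos(u)*cos(v), 4*sin(v)*cos(u), -4*sin(u)), r_v = (-4*sin(u)*sin(v), 4*sin(u)*cos(v), 0). As functions of (u, v):
  E = r_u · r_u = 16,
  F = r_u · r_v = 0,
  G = r_v · r_v = 16*sin(u)^2.
Evaluating at (u, v) = (4*pi/5, 5*pi/6): E = 16, F = 0, G = 10 - 2*sqrt(5).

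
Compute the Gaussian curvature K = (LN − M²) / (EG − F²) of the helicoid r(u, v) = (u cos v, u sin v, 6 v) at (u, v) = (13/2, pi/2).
K = -576/97969

Coefficients of the first fundamental form: E = 1, F = 0, G = u^2 + 36.
Coefficients of the second fundamental form: L = 0, M = -6/sqrt(u^2 + 36), N = 0.
Assemble K = (LN − M²)/(EG − F²) = -36/(u^2 + 36)^2. At (u, v) = (13/2, pi/2): K = -576/97969.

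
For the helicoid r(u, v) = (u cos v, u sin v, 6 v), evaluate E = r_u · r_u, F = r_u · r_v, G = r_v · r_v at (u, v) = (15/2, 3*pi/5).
E = 1;  F = 0;  G = 369/4

Partials: r_u = (cos(v), sin(v), 0), r_v = (-u*sin(v), u*cos(v), 6). As functions of (u, v):
  E = r_u · r_u = 1,
  F = r_u · r_v = 0,
  G = r_v · r_v = u^2 + 36.
Evaluating at (u, v) = (15/2, 3*pi/5): E = 1, F = 0, G = 369/4.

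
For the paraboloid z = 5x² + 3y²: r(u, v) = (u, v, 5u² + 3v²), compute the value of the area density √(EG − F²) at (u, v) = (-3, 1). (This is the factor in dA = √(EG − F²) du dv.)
√(EG − F²)|_{(-3, 1)} = sqrt(937)

E = 100*u^2 + 1, F = 60*u*v, G = 36*v^2 + 1, so EG − F² = 100*u^2 + 36*v^2 + 1. Taking the positive square root: √(EG − F²) = sqrt(100*u^2 + 36*v^2 + 1). At (u, v) = (-3, 1): sqrt(937).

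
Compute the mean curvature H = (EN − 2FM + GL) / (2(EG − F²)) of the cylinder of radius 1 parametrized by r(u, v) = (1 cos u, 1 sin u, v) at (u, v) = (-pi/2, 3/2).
H = -1/2

With E = 1, F = 0, G = 1, L = -1, M = 0, N = 0, assemble
  H = (EN − 2FM + GL) / (2(EG − F²)) = -1/2.
At (u, v) = (-pi/2, 3/2): H = -1/2.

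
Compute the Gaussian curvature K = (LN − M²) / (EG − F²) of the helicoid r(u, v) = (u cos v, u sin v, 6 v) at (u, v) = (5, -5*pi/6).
K = -36/3721

Coefficients of the first fundamental form: E = 1, F = 0, G = u^2 + 36.
Coefficients of the second fundamental form: L = 0, M = -6/sqrt(u^2 + 36), N = 0.
Assemble K = (LN − M²)/(EG − F²) = -36/(u^2 + 36)^2. At (u, v) = (5, -5*pi/6): K = -36/3721.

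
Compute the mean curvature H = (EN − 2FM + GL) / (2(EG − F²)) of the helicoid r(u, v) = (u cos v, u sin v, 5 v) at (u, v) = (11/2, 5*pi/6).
H = 0

With E = 1, F = 0, G = u^2 + 25, L = 0, M = -5/sqrt(u^2 + 25), N = 0, assemble
  H = (EN − 2FM + GL) / (2(EG − F²)) = 0.
At (u, v) = (11/2, 5*pi/6): H = 0.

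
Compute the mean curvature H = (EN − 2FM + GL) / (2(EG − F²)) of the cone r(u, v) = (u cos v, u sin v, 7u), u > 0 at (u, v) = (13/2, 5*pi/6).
H = 7*sqrt(2)/130

With E = 50, F = 0, G = u^2, L = 0, M = 0, N = 7*sqrt(2)*u^2/(10*Abs(u)), assemble
  H = (EN − 2FM + GL) / (2(EG − F²)) = 7*sqrt(2)/(20*Abs(u)).
At (u, v) = (13/2, 5*pi/6): H = 7*sqrt(2)/130.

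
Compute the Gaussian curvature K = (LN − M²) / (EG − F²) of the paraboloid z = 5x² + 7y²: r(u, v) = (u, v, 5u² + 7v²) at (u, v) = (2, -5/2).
K = 35/660969

Coefficients of the first fundamental form: E = 100*u^2 + 1, F = 140*u*v, G = 196*v^2 + 1.
Coefficients of the second fundamental form: L = 10/sqrt(100*u^2 + 196*v^2 + 1), M = 0, N = 14/sqrt(100*u^2 + 196*v^2 + 1).
Assemble K = (LN − M²)/(EG − F²) = 140/(10000*u^4 + 39200*u^2*v^2 + 200*u^2 + 38416*v^4 + 392*v^2 + 1). At (u, v) = (2, -5/2): K = 35/660969.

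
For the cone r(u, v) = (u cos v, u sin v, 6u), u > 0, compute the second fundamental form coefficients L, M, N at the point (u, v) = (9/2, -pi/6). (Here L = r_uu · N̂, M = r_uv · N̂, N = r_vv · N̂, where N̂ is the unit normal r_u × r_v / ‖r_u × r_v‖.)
L = 0;  M = 0;  N = 27*sqrt(37)/37

Compute the unit normal N̂(u, v) = (-6*sqrt(37)*u*cos(v)/(37*Abs(u)), -6*sqrt(37)*u*sin(v)/(37*Abs(u)), sqrt(37)*u/(37*Abs(u))), and the second partials r_uu, r_uv, r_vv. Take dot products:
  L(u, v) = r_uu · N̂ = 0,
  M(u, v) = r_uv · N̂ = 0,
  N(u, v) = r_vv · N̂ = 6*sqrt(37)*u^2/(37*Abs(u)).
Evaluating at (u, v) = (9/2, -pi/6):
  L = 0, M = 0, N = 27*sqrt(37)/37.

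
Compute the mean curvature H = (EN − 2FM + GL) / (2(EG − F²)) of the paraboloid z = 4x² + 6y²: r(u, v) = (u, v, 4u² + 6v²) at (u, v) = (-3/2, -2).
H = 454*sqrt(721)/74263

With E = 64*u^2 + 1, F = 96*u*v, G = 144*v^2 + 1, L = 8/sqrt(64*u^2 + 144*v^2 + 1), M = 0, N = 12/sqrt(64*u^2 + 144*v^2 + 1), assemble
  H = (EN − 2FM + GL) / (2(EG − F²)) = 2*(192*u^2 + 288*v^2 + 5)/(64*u^2 + 144*v^2 + 1)^(3/2).
At (u, v) = (-3/2, -2): H = 454*sqrt(721)/74263.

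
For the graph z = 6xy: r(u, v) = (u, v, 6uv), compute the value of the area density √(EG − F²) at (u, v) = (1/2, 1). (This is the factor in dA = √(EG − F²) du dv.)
√(EG − F²)|_{(1/2, 1)} = sqrt(46)

E = 36*v^2 + 1, F = 36*u*v, G = 36*u^2 + 1, so EG − F² = 36*u^2 + 36*v^2 + 1. Taking the positive square root: √(EG − F²) = sqrt(36*u^2 + 36*v^2 + 1). At (u, v) = (1/2, 1): sqrt(46).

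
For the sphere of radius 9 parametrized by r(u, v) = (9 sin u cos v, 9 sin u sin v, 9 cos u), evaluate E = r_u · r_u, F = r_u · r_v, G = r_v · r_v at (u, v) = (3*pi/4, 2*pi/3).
E = 81;  F = 0;  G = 81/2

Partials: r_u = (9*cos(u)*cos(v), 9*sin(v)*cos(u), -9*sin(u)), r_v = (-9*sin(u)*sin(v), 9*sin(u)*cos(v), 0). As functions of (u, v):
  E = r_u · r_u = 81,
  F = r_u · r_v = 0,
  G = r_v · r_v = 81*sin(u)^2.
Evaluating at (u, v) = (3*pi/4, 2*pi/3): E = 81, F = 0, G = 81/2.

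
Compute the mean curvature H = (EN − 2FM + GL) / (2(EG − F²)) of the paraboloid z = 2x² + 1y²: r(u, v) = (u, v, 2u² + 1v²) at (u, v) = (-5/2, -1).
H = 37*sqrt(105)/3675

With E = 16*u^2 + 1, F = 8*u*v, G = 4*v^2 + 1, L = 4/sqrt(16*u^2 + 4*v^2 + 1), M = 0, N = 2/sqrt(16*u^2 + 4*v^2 + 1), assemble
  H = (EN − 2FM + GL) / (2(EG − F²)) = (16*u^2 + 8*v^2 + 3)/(16*u^2 + 4*v^2 + 1)^(3/2).
At (u, v) = (-5/2, -1): H = 37*sqrt(105)/3675.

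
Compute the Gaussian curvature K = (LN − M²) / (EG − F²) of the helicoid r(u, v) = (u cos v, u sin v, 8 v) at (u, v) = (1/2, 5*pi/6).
K = -1024/66049

Coefficients of the first fundamental form: E = 1, F = 0, G = u^2 + 64.
Coefficients of the second fundamental form: L = 0, M = -8/sqrt(u^2 + 64), N = 0.
Assemble K = (LN − M²)/(EG − F²) = -64/(u^2 + 64)^2. At (u, v) = (1/2, 5*pi/6): K = -1024/66049.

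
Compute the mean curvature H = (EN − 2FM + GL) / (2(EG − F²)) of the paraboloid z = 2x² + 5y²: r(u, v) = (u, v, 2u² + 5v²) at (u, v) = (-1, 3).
H = 1887*sqrt(917)/840889

With E = 16*u^2 + 1, F = 40*u*v, G = 100*v^2 + 1, L = 4/sqrt(16*u^2 + 100*v^2 + 1), M = 0, N = 10/sqrt(16*u^2 + 100*v^2 + 1), assemble
  H = (EN − 2FM + GL) / (2(EG − F²)) = (80*u^2 + 200*v^2 + 7)/(16*u^2 + 100*v^2 + 1)^(3/2).
At (u, v) = (-1, 3): H = 1887*sqrt(917)/840889.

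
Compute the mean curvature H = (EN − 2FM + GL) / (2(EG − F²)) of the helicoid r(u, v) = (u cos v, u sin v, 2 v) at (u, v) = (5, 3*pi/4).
H = 0

With E = 1, F = 0, G = u^2 + 4, L = 0, M = -2/sqrt(u^2 + 4), N = 0, assemble
  H = (EN − 2FM + GL) / (2(EG − F²)) = 0.
At (u, v) = (5, 3*pi/4): H = 0.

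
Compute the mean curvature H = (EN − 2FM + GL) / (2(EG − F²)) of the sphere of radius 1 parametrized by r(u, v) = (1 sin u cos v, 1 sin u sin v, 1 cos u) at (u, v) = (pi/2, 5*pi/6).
H = -1

With E = 1, F = 0, G = sin(u)^2, L = -sin(u)/Abs(sin(u)), M = 0, N = -sin(u)^3/Abs(sin(u)), assemble
  H = (EN − 2FM + GL) / (2(EG − F²)) = -sin(u)/Abs(sin(u)).
At (u, v) = (pi/2, 5*pi/6): H = -1.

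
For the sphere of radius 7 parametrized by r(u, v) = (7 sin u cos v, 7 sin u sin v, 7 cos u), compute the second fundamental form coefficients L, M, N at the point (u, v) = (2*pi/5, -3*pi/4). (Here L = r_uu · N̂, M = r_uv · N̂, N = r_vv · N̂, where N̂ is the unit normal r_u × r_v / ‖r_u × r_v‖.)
L = -7;  M = 0;  N = -35/8 - 7*sqrt(5)/8

Compute the unit normal N̂(u, v) = (sin(u)^2*cos(v)/Abs(sin(u)), sin(u)^2*sin(v)/Abs(sin(u)), sin(2*u)/(2*Abs(sin(u)))), and the second partials r_uu, r_uv, r_vv. Take dot products:
  L(u, v) = r_uu · N̂ = -7*sin(u)/Abs(sin(u)),
  M(u, v) = r_uv · N̂ = 0,
  N(u, v) = r_vv · N̂ = -7*sin(u)^3/Abs(sin(u)).
Evaluating at (u, v) = (2*pi/5, -3*pi/4):
  L = -7, M = 0, N = -35/8 - 7*sqrt(5)/8.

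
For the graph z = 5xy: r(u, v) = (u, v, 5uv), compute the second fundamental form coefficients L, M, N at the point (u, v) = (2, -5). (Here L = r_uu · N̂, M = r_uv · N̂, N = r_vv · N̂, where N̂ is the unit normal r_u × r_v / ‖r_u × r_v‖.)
L = 0;  M = 5*sqrt(6)/66;  N = 0

Compute the unit normal N̂(u, v) = (-5*v/sqrt(25*u^2 + 25*v^2 + 1), -5*u/sqrt(25*u^2 + 25*v^2 + 1), 1/sqrt(25*u^2 + 25*v^2 + 1)), and the second partials r_uu, r_uv, r_vv. Take dot products:
  L(u, v) = r_uu · N̂ = 0,
  M(u, v) = r_uv · N̂ = 5/sqrt(25*u^2 + 25*v^2 + 1),
  N(u, v) = r_vv · N̂ = 0.
Evaluating at (u, v) = (2, -5):
  L = 0, M = 5*sqrt(6)/66, N = 0.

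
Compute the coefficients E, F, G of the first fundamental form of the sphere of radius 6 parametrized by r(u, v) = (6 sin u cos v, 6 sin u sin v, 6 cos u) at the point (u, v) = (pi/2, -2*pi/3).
E = 36;  F = 0;  G = 36

Partials: r_u = (6*cos(u)*cos(v), 6*sin(v)*cos(u), -6*sin(u)), r_v = (-6*sin(u)*sin(v), 6*sin(u)*cos(v), 0). As functions of (u, v):
  E = r_u · r_u = 36,
  F = r_u · r_v = 0,
  G = r_v · r_v = 36*sin(u)^2.
Evaluating at (u, v) = (pi/2, -2*pi/3): E = 36, F = 0, G = 36.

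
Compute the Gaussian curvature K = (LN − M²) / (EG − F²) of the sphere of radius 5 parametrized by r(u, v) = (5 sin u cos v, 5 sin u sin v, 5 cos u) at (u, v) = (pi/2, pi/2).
K = 1/25

Coefficients of the first fundamental form: E = 25, F = 0, G = 25*sin(u)^2.
Coefficients of the second fundamental form: L = -5*sin(u)/Abs(sin(u)), M = 0, N = -5*sin(u)^3/Abs(sin(u)).
Assemble K = (LN − M²)/(EG − F²) = 1/25. At (u, v) = (pi/2, pi/2): K = 1/25.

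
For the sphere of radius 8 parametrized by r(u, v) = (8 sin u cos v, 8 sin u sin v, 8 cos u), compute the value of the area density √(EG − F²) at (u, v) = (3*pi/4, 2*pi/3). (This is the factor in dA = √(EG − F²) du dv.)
√(EG − F²)|_{(3*pi/4, 2*pi/3)} = 32*sqrt(2)

E = 64, F = 0, G = 64*sin(u)^2, so EG − F² = 4096*sin(u)^2. Taking the positive square root: √(EG − F²) = 64*Abs(sin(u)). At (u, v) = (3*pi/4, 2*pi/3): 32*sqrt(2).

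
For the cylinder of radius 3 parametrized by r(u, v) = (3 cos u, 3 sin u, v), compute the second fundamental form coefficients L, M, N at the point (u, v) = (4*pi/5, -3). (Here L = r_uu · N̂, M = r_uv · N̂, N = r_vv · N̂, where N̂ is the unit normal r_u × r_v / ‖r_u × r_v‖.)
L = -3;  M = 0;  N = 0

Compute the unit normal N̂(u, v) = (cos(u), sin(u), 0), and the second partials r_uu, r_uv, r_vv. Take dot products:
  L(u, v) = r_uu · N̂ = -3,
  M(u, v) = r_uv · N̂ = 0,
  N(u, v) = r_vv · N̂ = 0.
Evaluating at (u, v) = (4*pi/5, -3):
  L = -3, M = 0, N = 0.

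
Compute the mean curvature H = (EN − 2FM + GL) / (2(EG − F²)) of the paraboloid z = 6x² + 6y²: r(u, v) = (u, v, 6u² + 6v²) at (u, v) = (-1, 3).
H = 8652*sqrt(1441)/2076481

With E = 144*u^2 + 1, F = 144*u*v, G = 144*v^2 + 1, L = 12/sqrt(144*u^2 + 144*v^2 + 1), M = 0, N = 12/sqrt(144*u^2 + 144*v^2 + 1), assemble
  H = (EN − 2FM + GL) / (2(EG − F²)) = 12*(72*u^2 + 72*v^2 + 1)/(144*u^2 + 144*v^2 + 1)^(3/2).
At (u, v) = (-1, 3): H = 8652*sqrt(1441)/2076481.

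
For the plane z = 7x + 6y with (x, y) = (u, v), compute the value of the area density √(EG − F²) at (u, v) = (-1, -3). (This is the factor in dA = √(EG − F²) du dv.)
√(EG − F²)|_{(-1, -3)} = sqrt(86)

E = 50, F = 42, G = 37, so EG − F² = 86. Taking the positive square root: √(EG − F²) = sqrt(86). At (u, v) = (-1, -3): sqrt(86).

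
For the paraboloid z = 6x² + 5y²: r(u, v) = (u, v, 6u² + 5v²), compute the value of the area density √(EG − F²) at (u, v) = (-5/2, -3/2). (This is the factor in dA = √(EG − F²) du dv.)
√(EG − F²)|_{(-5/2, -3/2)} = sqrt(1126)

E = 144*u^2 + 1, F = 120*u*v, G = 100*v^2 + 1, so EG − F² = 144*u^2 + 100*v^2 + 1. Taking the positive square root: √(EG − F²) = sqrt(144*u^2 + 100*v^2 + 1). At (u, v) = (-5/2, -3/2): sqrt(1126).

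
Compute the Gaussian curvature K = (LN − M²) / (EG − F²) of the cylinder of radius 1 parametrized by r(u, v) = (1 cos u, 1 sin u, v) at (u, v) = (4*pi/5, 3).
K = 0

Coefficients of the first fundamental form: E = 1, F = 0, G = 1.
Coefficients of the second fundamental form: L = -1, M = 0, N = 0.
Assemble K = (LN − M²)/(EG − F²) = 0. At (u, v) = (4*pi/5, 3): K = 0.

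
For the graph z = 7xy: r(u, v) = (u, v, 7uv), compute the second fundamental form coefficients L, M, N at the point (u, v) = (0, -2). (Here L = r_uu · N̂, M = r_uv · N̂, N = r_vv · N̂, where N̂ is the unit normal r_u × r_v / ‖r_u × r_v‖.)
L = 0;  M = 7*sqrt(197)/197;  N = 0

Compute the unit normal N̂(u, v) = (-7*v/sqrt(49*u^2 + 49*v^2 + 1), -7*u/sqrt(49*u^2 + 49*v^2 + 1), 1/sqrt(49*u^2 + 49*v^2 + 1)), and the second partials r_uu, r_uv, r_vv. Take dot products:
  L(u, v) = r_uu · N̂ = 0,
  M(u, v) = r_uv · N̂ = 7/sqrt(49*u^2 + 49*v^2 + 1),
  N(u, v) = r_vv · N̂ = 0.
Evaluating at (u, v) = (0, -2):
  L = 0, M = 7*sqrt(197)/197, N = 0.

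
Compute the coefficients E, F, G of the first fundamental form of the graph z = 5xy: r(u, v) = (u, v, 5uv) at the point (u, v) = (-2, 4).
E = 401;  F = -200;  G = 101

Partials: r_u = (1, 0, 5*v), r_v = (0, 1, 5*u). As functions of (u, v):
  E = r_u · r_u = 25*v^2 + 1,
  F = r_u · r_v = 25*u*v,
  G = r_v · r_v = 25*u^2 + 1.
Evaluating at (u, v) = (-2, 4): E = 401, F = -200, G = 101.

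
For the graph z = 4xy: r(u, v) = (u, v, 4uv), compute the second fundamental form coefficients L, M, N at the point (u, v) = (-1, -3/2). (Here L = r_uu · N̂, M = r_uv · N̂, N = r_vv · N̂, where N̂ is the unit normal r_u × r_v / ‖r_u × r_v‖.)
L = 0;  M = 4*sqrt(53)/53;  N = 0

Compute the unit normal N̂(u, v) = (-4*v/sqrt(16*u^2 + 16*v^2 + 1), -4*u/sqrt(16*u^2 + 16*v^2 + 1), 1/sqrt(16*u^2 + 16*v^2 + 1)), and the second partials r_uu, r_uv, r_vv. Take dot products:
  L(u, v) = r_uu · N̂ = 0,
  M(u, v) = r_uv · N̂ = 4/sqrt(16*u^2 + 16*v^2 + 1),
  N(u, v) = r_vv · N̂ = 0.
Evaluating at (u, v) = (-1, -3/2):
  L = 0, M = 4*sqrt(53)/53, N = 0.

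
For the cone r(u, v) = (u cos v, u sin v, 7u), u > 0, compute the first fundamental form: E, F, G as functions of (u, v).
E = 50;  F = 0;  G = u^2

Compute partials: r_u = (cos(v), sin(v), 7), r_v = (-u*sin(v), u*cos(v), 0). Then
  E = r_u · r_u = 50,
  F = r_u · r_v = 0,
  G = r_v · r_v = u^2.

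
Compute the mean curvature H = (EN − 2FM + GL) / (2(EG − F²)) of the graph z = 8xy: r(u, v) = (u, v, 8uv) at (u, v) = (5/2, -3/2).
H = 384*sqrt(545)/59405

With E = 64*v^2 + 1, F = 64*u*v, G = 64*u^2 + 1, L = 0, M = 8/sqrt(64*u^2 + 64*v^2 + 1), N = 0, assemble
  H = (EN − 2FM + GL) / (2(EG − F²)) = -512*u*v/(64*u^2 + 64*v^2 + 1)^(3/2).
At (u, v) = (5/2, -3/2): H = 384*sqrt(545)/59405.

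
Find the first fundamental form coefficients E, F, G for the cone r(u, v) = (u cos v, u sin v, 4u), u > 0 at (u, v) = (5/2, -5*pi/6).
E = 17;  F = 0;  G = 25/4

Partials: r_u = (cos(v), sin(v), 4), r_v = (-u*sin(v), u*cos(v), 0). As functions of (u, v):
  E = r_u · r_u = 17,
  F = r_u · r_v = 0,
  G = r_v · r_v = u^2.
Evaluating at (u, v) = (5/2, -5*pi/6): E = 17, F = 0, G = 25/4.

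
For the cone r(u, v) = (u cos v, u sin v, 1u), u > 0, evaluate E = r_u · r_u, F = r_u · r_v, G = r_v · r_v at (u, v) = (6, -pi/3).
E = 2;  F = 0;  G = 36

Partials: r_u = (cos(v), sin(v), 1), r_v = (-u*sin(v), u*cos(v), 0). As functions of (u, v):
  E = r_u · r_u = 2,
  F = r_u · r_v = 0,
  G = r_v · r_v = u^2.
Evaluating at (u, v) = (6, -pi/3): E = 2, F = 0, G = 36.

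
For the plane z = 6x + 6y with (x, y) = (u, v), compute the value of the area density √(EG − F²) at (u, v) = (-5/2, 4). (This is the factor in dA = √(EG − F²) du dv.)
√(EG − F²)|_{(-5/2, 4)} = sqrt(73)

E = 37, F = 36, G = 37, so EG − F² = 73. Taking the positive square root: √(EG − F²) = sqrt(73). At (u, v) = (-5/2, 4): sqrt(73).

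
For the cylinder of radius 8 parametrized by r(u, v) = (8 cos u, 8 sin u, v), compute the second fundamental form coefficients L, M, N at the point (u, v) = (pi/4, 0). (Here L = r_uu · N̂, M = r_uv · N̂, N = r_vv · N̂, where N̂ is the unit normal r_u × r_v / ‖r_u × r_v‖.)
L = -8;  M = 0;  N = 0

Compute the unit normal N̂(u, v) = (cos(u), sin(u), 0), and the second partials r_uu, r_uv, r_vv. Take dot products:
  L(u, v) = r_uu · N̂ = -8,
  M(u, v) = r_uv · N̂ = 0,
  N(u, v) = r_vv · N̂ = 0.
Evaluating at (u, v) = (pi/4, 0):
  L = -8, M = 0, N = 0.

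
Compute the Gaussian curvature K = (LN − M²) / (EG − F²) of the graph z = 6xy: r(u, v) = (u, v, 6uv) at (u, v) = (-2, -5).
K = -36/1092025

Coefficients of the first fundamental form: E = 36*v^2 + 1, F = 36*u*v, G = 36*u^2 + 1.
Coefficients of the second fundamental form: L = 0, M = 6/sqrt(36*u^2 + 36*v^2 + 1), N = 0.
Assemble K = (LN − M²)/(EG − F²) = -36/(1296*u^4 + 2592*u^2*v^2 + 72*u^2 + 1296*v^4 + 72*v^2 + 1). At (u, v) = (-2, -5): K = -36/1092025.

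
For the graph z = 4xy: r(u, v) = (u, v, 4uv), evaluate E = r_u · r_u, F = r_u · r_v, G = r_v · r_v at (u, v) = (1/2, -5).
E = 401;  F = -40;  G = 5

Partials: r_u = (1, 0, 4*v), r_v = (0, 1, 4*u). As functions of (u, v):
  E = r_u · r_u = 16*v^2 + 1,
  F = r_u · r_v = 16*u*v,
  G = r_v · r_v = 16*u^2 + 1.
Evaluating at (u, v) = (1/2, -5): E = 401, F = -40, G = 5.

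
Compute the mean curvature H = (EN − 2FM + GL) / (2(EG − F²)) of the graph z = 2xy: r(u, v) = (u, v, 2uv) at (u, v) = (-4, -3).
H = -96*sqrt(101)/10201

With E = 4*v^2 + 1, F = 4*u*v, G = 4*u^2 + 1, L = 0, M = 2/sqrt(4*u^2 + 4*v^2 + 1), N = 0, assemble
  H = (EN − 2FM + GL) / (2(EG − F²)) = -8*u*v/(4*u^2 + 4*v^2 + 1)^(3/2).
At (u, v) = (-4, -3): H = -96*sqrt(101)/10201.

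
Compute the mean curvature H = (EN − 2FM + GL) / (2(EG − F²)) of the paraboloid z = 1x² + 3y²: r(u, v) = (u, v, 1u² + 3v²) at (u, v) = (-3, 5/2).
H = 337*sqrt(262)/68644

With E = 4*u^2 + 1, F = 12*u*v, G = 36*v^2 + 1, L = 2/sqrt(4*u^2 + 36*v^2 + 1), M = 0, N = 6/sqrt(4*u^2 + 36*v^2 + 1), assemble
  H = (EN − 2FM + GL) / (2(EG − F²)) = 4*(3*u^2 + 9*v^2 + 1)/(4*u^2 + 36*v^2 + 1)^(3/2).
At (u, v) = (-3, 5/2): H = 337*sqrt(262)/68644.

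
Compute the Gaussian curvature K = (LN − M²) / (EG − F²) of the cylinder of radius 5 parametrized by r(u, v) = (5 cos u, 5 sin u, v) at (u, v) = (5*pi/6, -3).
K = 0

Coefficients of the first fundamental form: E = 25, F = 0, G = 1.
Coefficients of the second fundamental form: L = -5, M = 0, N = 0.
Assemble K = (LN − M²)/(EG − F²) = 0. At (u, v) = (5*pi/6, -3): K = 0.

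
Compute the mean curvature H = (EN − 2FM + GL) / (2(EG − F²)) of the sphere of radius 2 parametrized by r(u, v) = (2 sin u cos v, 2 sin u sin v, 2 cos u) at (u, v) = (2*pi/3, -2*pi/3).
H = -1/2

With E = 4, F = 0, G = 4*sin(u)^2, L = -2*sin(u)/Abs(sin(u)), M = 0, N = -2*sin(u)^3/Abs(sin(u)), assemble
  H = (EN − 2FM + GL) / (2(EG − F²)) = -sin(u)/(2*Abs(sin(u))).
At (u, v) = (2*pi/3, -2*pi/3): H = -1/2.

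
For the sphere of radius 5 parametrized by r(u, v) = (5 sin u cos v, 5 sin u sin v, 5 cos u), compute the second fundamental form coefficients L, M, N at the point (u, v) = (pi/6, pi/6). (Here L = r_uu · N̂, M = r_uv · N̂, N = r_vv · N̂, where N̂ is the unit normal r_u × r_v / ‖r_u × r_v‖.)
L = -5;  M = 0;  N = -5/4

Compute the unit normal N̂(u, v) = (sin(u)^2*cos(v)/Abs(sin(u)), sin(u)^2*sin(v)/Abs(sin(u)), sin(2*u)/(2*Abs(sin(u)))), and the second partials r_uu, r_uv, r_vv. Take dot products:
  L(u, v) = r_uu · N̂ = -5*sin(u)/Abs(sin(u)),
  M(u, v) = r_uv · N̂ = 0,
  N(u, v) = r_vv · N̂ = -5*sin(u)^3/Abs(sin(u)).
Evaluating at (u, v) = (pi/6, pi/6):
  L = -5, M = 0, N = -5/4.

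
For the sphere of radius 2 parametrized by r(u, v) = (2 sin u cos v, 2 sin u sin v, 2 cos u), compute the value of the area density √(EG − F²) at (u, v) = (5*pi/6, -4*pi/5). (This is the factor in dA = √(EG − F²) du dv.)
√(EG − F²)|_{(5*pi/6, -4*pi/5)} = 2

E = 4, F = 0, G = 4*sin(u)^2, so EG − F² = 16*sin(u)^2. Taking the positive square root: √(EG − F²) = 4*Abs(sin(u)). At (u, v) = (5*pi/6, -4*pi/5): 2.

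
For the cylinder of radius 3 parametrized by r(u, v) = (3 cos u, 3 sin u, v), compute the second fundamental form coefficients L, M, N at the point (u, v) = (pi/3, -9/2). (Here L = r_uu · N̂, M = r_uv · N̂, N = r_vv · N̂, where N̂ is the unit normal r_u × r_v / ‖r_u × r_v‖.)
L = -3;  M = 0;  N = 0

Compute the unit normal N̂(u, v) = (cos(u), sin(u), 0), and the second partials r_uu, r_uv, r_vv. Take dot products:
  L(u, v) = r_uu · N̂ = -3,
  M(u, v) = r_uv · N̂ = 0,
  N(u, v) = r_vv · N̂ = 0.
Evaluating at (u, v) = (pi/3, -9/2):
  L = -3, M = 0, N = 0.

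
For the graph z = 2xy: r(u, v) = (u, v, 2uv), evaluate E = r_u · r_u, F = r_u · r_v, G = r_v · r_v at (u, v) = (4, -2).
E = 17;  F = -32;  G = 65

Partials: r_u = (1, 0, 2*v), r_v = (0, 1, 2*u). As functions of (u, v):
  E = r_u · r_u = 4*v^2 + 1,
  F = r_u · r_v = 4*u*v,
  G = r_v · r_v = 4*u^2 + 1.
Evaluating at (u, v) = (4, -2): E = 17, F = -32, G = 65.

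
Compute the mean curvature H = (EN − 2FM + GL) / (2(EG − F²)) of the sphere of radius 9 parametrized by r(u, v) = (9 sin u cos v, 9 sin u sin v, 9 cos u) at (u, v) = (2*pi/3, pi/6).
H = -1/9

With E = 81, F = 0, G = 81*sin(u)^2, L = -9*sin(u)/Abs(sin(u)), M = 0, N = -9*sin(u)^3/Abs(sin(u)), assemble
  H = (EN − 2FM + GL) / (2(EG − F²)) = -sin(u)/(9*Abs(sin(u))).
At (u, v) = (2*pi/3, pi/6): H = -1/9.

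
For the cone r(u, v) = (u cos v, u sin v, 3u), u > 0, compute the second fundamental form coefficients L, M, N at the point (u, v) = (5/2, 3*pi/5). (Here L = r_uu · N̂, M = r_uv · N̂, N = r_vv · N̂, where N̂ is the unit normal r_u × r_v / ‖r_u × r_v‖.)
L = 0;  M = 0;  N = 3*sqrt(10)/4

Compute the unit normal N̂(u, v) = (-3*sqrt(10)*u*cos(v)/(10*Abs(u)), -3*sqrt(10)*u*sin(v)/(10*Abs(u)), sqrt(10)*u/(10*Abs(u))), and the second partials r_uu, r_uv, r_vv. Take dot products:
  L(u, v) = r_uu · N̂ = 0,
  M(u, v) = r_uv · N̂ = 0,
  N(u, v) = r_vv · N̂ = 3*sqrt(10)*u^2/(10*Abs(u)).
Evaluating at (u, v) = (5/2, 3*pi/5):
  L = 0, M = 0, N = 3*sqrt(10)/4.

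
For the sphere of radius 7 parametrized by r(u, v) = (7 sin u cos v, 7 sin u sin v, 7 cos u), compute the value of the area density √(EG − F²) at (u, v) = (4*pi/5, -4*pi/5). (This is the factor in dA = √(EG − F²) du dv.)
√(EG − F²)|_{(4*pi/5, -4*pi/5)} = 49*sqrt(10 - 2*sqrt(5))/4

E = 49, F = 0, G = 49*sin(u)^2, so EG − F² = 2401*sin(u)^2. Taking the positive square root: √(EG − F²) = 49*Abs(sin(u)). At (u, v) = (4*pi/5, -4*pi/5): 49*sqrt(10 - 2*sqrt(5))/4.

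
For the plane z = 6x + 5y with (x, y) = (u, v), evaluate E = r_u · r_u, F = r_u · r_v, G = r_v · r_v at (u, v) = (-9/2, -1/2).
E = 37;  F = 30;  G = 26

Partials: r_u = (1, 0, 6), r_v = (0, 1, 5). As functions of (u, v):
  E = r_u · r_u = 37,
  F = r_u · r_v = 30,
  G = r_v · r_v = 26.
Evaluating at (u, v) = (-9/2, -1/2): E = 37, F = 30, G = 26.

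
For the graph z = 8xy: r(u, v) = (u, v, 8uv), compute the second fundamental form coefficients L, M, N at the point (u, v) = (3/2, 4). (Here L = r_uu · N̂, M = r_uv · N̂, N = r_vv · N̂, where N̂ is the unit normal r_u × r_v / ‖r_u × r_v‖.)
L = 0;  M = 8*sqrt(1169)/1169;  N = 0

Compute the unit normal N̂(u, v) = (-8*v/sqrt(64*u^2 + 64*v^2 + 1), -8*u/sqrt(64*u^2 + 64*v^2 + 1), 1/sqrt(64*u^2 + 64*v^2 + 1)), and the second partials r_uu, r_uv, r_vv. Take dot products:
  L(u, v) = r_uu · N̂ = 0,
  M(u, v) = r_uv · N̂ = 8/sqrt(64*u^2 + 64*v^2 + 1),
  N(u, v) = r_vv · N̂ = 0.
Evaluating at (u, v) = (3/2, 4):
  L = 0, M = 8*sqrt(1169)/1169, N = 0.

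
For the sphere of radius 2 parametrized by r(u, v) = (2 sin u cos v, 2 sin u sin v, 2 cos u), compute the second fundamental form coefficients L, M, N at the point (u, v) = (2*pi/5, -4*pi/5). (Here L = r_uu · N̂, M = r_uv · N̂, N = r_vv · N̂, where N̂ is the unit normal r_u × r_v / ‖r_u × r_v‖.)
L = -2;  M = 0;  N = -5/4 - sqrt(5)/4

Compute the unit normal N̂(u, v) = (sin(u)^2*cos(v)/Abs(sin(u)), sin(u)^2*sin(v)/Abs(sin(u)), sin(2*u)/(2*Abs(sin(u)))), and the second partials r_uu, r_uv, r_vv. Take dot products:
  L(u, v) = r_uu · N̂ = -2*sin(u)/Abs(sin(u)),
  M(u, v) = r_uv · N̂ = 0,
  N(u, v) = r_vv · N̂ = -2*sin(u)^3/Abs(sin(u)).
Evaluating at (u, v) = (2*pi/5, -4*pi/5):
  L = -2, M = 0, N = -5/4 - sqrt(5)/4.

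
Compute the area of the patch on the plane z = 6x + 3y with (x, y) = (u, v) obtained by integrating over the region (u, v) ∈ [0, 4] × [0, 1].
Area = 4*sqrt(46)

Area = ∫∫ √(EG − F²) du dv with √(EG − F²) = sqrt(46). Integrating over [0, 4] × [0, 1] gives 4*sqrt(46).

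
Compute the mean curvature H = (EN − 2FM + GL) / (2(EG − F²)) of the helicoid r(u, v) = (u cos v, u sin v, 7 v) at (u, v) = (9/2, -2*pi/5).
H = 0

With E = 1, F = 0, G = u^2 + 49, L = 0, M = -7/sqrt(u^2 + 49), N = 0, assemble
  H = (EN − 2FM + GL) / (2(EG − F²)) = 0.
At (u, v) = (9/2, -2*pi/5): H = 0.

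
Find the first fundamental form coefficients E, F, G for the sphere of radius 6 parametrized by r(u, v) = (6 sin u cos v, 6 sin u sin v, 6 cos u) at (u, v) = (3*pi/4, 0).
E = 36;  F = 0;  G = 18

Partials: r_u = (6*cos(u)*cos(v), 6*sin(v)*cos(u), -6*sin(u)), r_v = (-6*sin(u)*sin(v), 6*sin(u)*cos(v), 0). As functions of (u, v):
  E = r_u · r_u = 36,
  F = r_u · r_v = 0,
  G = r_v · r_v = 36*sin(u)^2.
Evaluating at (u, v) = (3*pi/4, 0): E = 36, F = 0, G = 18.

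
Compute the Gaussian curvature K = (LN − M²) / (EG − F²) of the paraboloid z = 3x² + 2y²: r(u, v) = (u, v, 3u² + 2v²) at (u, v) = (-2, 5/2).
K = 24/60025

Coefficients of the first fundamental form: E = 36*u^2 + 1, F = 24*u*v, G = 16*v^2 + 1.
Coefficients of the second fundamental form: L = 6/sqrt(36*u^2 + 16*v^2 + 1), M = 0, N = 4/sqrt(36*u^2 + 16*v^2 + 1).
Assemble K = (LN − M²)/(EG − F²) = 24/(1296*u^4 + 1152*u^2*v^2 + 72*u^2 + 256*v^4 + 32*v^2 + 1). At (u, v) = (-2, 5/2): K = 24/60025.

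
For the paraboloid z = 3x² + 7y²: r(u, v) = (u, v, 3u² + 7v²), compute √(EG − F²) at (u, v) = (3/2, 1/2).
√(EG − F²)|_{(3/2, 1/2)} = sqrt(131)

E = 36*u^2 + 1, F = 84*u*v, G = 196*v^2 + 1; EG − F² = 36*u^2 + 196*v^2 + 1; √(EG − F²) = sqrt(36*u^2 + 196*v^2 + 1). At the given point: sqrt(131).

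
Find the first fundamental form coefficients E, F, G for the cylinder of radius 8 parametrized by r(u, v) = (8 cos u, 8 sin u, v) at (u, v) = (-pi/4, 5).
E = 64;  F = 0;  G = 1

Partials: r_u = (-8*sin(u), 8*cos(u), 0), r_v = (0, 0, 1). As functions of (u, v):
  E = r_u · r_u = 64,
  F = r_u · r_v = 0,
  G = r_v · r_v = 1.
Evaluating at (u, v) = (-pi/4, 5): E = 64, F = 0, G = 1.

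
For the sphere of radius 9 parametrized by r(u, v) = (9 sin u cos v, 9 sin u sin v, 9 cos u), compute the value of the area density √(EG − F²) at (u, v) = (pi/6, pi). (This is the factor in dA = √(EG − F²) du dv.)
√(EG − F²)|_{(pi/6, pi)} = 81/2

E = 81, F = 0, G = 81*sin(u)^2, so EG − F² = 6561*sin(u)^2. Taking the positive square root: √(EG − F²) = 81*Abs(sin(u)). At (u, v) = (pi/6, pi): 81/2.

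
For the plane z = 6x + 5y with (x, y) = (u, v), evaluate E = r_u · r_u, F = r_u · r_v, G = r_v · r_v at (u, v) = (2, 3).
E = 37;  F = 30;  G = 26

Partials: r_u = (1, 0, 6), r_v = (0, 1, 5). As functions of (u, v):
  E = r_u · r_u = 37,
  F = r_u · r_v = 30,
  G = r_v · r_v = 26.
Evaluating at (u, v) = (2, 3): E = 37, F = 30, G = 26.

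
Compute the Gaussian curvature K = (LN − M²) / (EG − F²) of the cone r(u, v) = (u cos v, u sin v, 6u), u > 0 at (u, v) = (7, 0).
K = 0

Coefficients of the first fundamental form: E = 37, F = 0, G = u^2.
Coefficients of the second fundamental form: L = 0, M = 0, N = 6*sqrt(37)*u^2/(37*Abs(u)).
Assemble K = (LN − M²)/(EG − F²) = 0. At (u, v) = (7, 0): K = 0.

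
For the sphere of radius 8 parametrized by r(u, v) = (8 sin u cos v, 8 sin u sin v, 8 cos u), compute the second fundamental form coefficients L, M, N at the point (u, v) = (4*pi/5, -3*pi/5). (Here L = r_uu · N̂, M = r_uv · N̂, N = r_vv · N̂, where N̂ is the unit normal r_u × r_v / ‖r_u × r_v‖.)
L = -8;  M = 0;  N = -5 + sqrt(5)

Compute the unit normal N̂(u, v) = (sin(u)^2*cos(v)/Abs(sin(u)), sin(u)^2*sin(v)/Abs(sin(u)), sin(2*u)/(2*Abs(sin(u)))), and the second partials r_uu, r_uv, r_vv. Take dot products:
  L(u, v) = r_uu · N̂ = -8*sin(u)/Abs(sin(u)),
  M(u, v) = r_uv · N̂ = 0,
  N(u, v) = r_vv · N̂ = -8*sin(u)^3/Abs(sin(u)).
Evaluating at (u, v) = (4*pi/5, -3*pi/5):
  L = -8, M = 0, N = -5 + sqrt(5).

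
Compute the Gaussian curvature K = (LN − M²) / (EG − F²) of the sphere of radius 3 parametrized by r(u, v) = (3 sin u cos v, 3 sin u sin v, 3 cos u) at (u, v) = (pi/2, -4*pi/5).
K = 1/9

Coefficients of the first fundamental form: E = 9, F = 0, G = 9*sin(u)^2.
Coefficients of the second fundamental form: L = -3*sin(u)/Abs(sin(u)), M = 0, N = -3*sin(u)^3/Abs(sin(u)).
Assemble K = (LN − M²)/(EG − F²) = 1/9. At (u, v) = (pi/2, -4*pi/5): K = 1/9.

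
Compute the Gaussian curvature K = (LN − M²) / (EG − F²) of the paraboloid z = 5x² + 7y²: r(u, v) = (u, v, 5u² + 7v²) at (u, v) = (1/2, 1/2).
K = 28/1125

Coefficients of the first fundamental form: E = 100*u^2 + 1, F = 140*u*v, G = 196*v^2 + 1.
Coefficients of the second fundamental form: L = 10/sqrt(100*u^2 + 196*v^2 + 1), M = 0, N = 14/sqrt(100*u^2 + 196*v^2 + 1).
Assemble K = (LN − M²)/(EG − F²) = 140/(10000*u^4 + 39200*u^2*v^2 + 200*u^2 + 38416*v^4 + 392*v^2 + 1). At (u, v) = (1/2, 1/2): K = 28/1125.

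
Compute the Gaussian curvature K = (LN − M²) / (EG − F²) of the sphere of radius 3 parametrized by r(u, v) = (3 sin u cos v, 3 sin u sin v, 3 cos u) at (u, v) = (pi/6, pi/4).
K = 1/9

Coefficients of the first fundamental form: E = 9, F = 0, G = 9*sin(u)^2.
Coefficients of the second fundamental form: L = -3*sin(u)/Abs(sin(u)), M = 0, N = -3*sin(u)^3/Abs(sin(u)).
Assemble K = (LN − M²)/(EG − F²) = 1/9. At (u, v) = (pi/6, pi/4): K = 1/9.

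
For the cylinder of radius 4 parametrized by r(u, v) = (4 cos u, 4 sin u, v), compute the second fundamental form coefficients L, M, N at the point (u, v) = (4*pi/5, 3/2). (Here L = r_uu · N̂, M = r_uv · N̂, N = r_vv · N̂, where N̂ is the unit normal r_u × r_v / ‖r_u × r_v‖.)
L = -4;  M = 0;  N = 0

Compute the unit normal N̂(u, v) = (cos(u), sin(u), 0), and the second partials r_uu, r_uv, r_vv. Take dot products:
  L(u, v) = r_uu · N̂ = -4,
  M(u, v) = r_uv · N̂ = 0,
  N(u, v) = r_vv · N̂ = 0.
Evaluating at (u, v) = (4*pi/5, 3/2):
  L = -4, M = 0, N = 0.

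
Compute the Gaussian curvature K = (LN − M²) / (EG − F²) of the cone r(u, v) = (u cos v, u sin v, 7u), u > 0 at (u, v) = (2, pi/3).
K = 0

Coefficients of the first fundamental form: E = 50, F = 0, G = u^2.
Coefficients of the second fundamental form: L = 0, M = 0, N = 7*sqrt(2)*u^2/(10*Abs(u)).
Assemble K = (LN − M²)/(EG − F²) = 0. At (u, v) = (2, pi/3): K = 0.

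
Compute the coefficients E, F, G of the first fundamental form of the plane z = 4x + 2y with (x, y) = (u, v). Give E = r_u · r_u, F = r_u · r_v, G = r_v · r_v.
E = 17;  F = 8;  G = 5

Compute partials: r_u = (1, 0, 4), r_v = (0, 1, 2). Then
  E = r_u · r_u = 17,
  F = r_u · r_v = 8,
  G = r_v · r_v = 5.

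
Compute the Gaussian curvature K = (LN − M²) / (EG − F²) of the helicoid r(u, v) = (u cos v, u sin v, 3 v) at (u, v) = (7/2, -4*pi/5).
K = -144/7225

Coefficients of the first fundamental form: E = 1, F = 0, G = u^2 + 9.
Coefficients of the second fundamental form: L = 0, M = -3/sqrt(u^2 + 9), N = 0.
Assemble K = (LN − M²)/(EG − F²) = -9/(u^2 + 9)^2. At (u, v) = (7/2, -4*pi/5): K = -144/7225.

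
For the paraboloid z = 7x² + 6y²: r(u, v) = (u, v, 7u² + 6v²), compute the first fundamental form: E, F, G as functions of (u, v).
E = 196*u^2 + 1;  F = 168*u*v;  G = 144*v^2 + 1

Compute partials: r_u = (1, 0, 14*u), r_v = (0, 1, 12*v). Then
  E = r_u · r_u = 196*u^2 + 1,
  F = r_u · r_v = 168*u*v,
  G = r_v · r_v = 144*v^2 + 1.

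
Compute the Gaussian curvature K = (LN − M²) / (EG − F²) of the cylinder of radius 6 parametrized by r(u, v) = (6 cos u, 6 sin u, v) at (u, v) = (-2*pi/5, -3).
K = 0

Coefficients of the first fundamental form: E = 36, F = 0, G = 1.
Coefficients of the second fundamental form: L = -6, M = 0, N = 0.
Assemble K = (LN − M²)/(EG − F²) = 0. At (u, v) = (-2*pi/5, -3): K = 0.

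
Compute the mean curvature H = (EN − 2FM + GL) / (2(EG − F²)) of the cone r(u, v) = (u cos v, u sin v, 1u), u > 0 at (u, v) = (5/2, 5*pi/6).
H = sqrt(2)/10

With E = 2, F = 0, G = u^2, L = 0, M = 0, N = sqrt(2)*u^2/(2*Abs(u)), assemble
  H = (EN − 2FM + GL) / (2(EG − F²)) = sqrt(2)/(4*Abs(u)).
At (u, v) = (5/2, 5*pi/6): H = sqrt(2)/10.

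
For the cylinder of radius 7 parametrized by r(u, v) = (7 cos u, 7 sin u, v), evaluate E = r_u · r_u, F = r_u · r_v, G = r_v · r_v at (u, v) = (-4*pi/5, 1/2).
E = 49;  F = 0;  G = 1

Partials: r_u = (-7*sin(u), 7*cos(u), 0), r_v = (0, 0, 1). As functions of (u, v):
  E = r_u · r_u = 49,
  F = r_u · r_v = 0,
  G = r_v · r_v = 1.
Evaluating at (u, v) = (-4*pi/5, 1/2): E = 49, F = 0, G = 1.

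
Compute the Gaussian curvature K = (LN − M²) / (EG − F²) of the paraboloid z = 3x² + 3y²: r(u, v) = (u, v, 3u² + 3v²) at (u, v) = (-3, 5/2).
K = 9/75625

Coefficients of the first fundamental form: E = 36*u^2 + 1, F = 36*u*v, G = 36*v^2 + 1.
Coefficients of the second fundamental form: L = 6/sqrt(36*u^2 + 36*v^2 + 1), M = 0, N = 6/sqrt(36*u^2 + 36*v^2 + 1).
Assemble K = (LN − M²)/(EG − F²) = 36/(1296*u^4 + 2592*u^2*v^2 + 72*u^2 + 1296*v^4 + 72*v^2 + 1). At (u, v) = (-3, 5/2): K = 9/75625.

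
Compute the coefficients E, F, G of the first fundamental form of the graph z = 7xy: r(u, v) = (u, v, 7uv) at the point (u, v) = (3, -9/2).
E = 3973/4;  F = -1323/2;  G = 442

Partials: r_u = (1, 0, 7*v), r_v = (0, 1, 7*u). As functions of (u, v):
  E = r_u · r_u = 49*v^2 + 1,
  F = r_u · r_v = 49*u*v,
  G = r_v · r_v = 49*u^2 + 1.
Evaluating at (u, v) = (3, -9/2): E = 3973/4, F = -1323/2, G = 442.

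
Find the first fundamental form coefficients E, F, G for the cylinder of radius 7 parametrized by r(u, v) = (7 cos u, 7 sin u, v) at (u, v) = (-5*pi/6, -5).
E = 49;  F = 0;  G = 1

Partials: r_u = (-7*sin(u), 7*cos(u), 0), r_v = (0, 0, 1). As functions of (u, v):
  E = r_u · r_u = 49,
  F = r_u · r_v = 0,
  G = r_v · r_v = 1.
Evaluating at (u, v) = (-5*pi/6, -5): E = 49, F = 0, G = 1.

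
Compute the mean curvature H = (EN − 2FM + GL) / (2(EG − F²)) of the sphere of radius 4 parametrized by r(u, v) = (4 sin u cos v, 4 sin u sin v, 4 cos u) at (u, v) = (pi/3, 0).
H = -1/4

With E = 16, F = 0, G = 16*sin(u)^2, L = -4*sin(u)/Abs(sin(u)), M = 0, N = -4*sin(u)^3/Abs(sin(u)), assemble
  H = (EN − 2FM + GL) / (2(EG − F²)) = -sin(u)/(4*Abs(sin(u))).
At (u, v) = (pi/3, 0): H = -1/4.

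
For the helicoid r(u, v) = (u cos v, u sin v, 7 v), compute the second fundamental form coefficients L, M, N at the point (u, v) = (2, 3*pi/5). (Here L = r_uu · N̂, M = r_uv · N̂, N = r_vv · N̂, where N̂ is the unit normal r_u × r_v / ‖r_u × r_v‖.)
L = 0;  M = -7*sqrt(53)/53;  N = 0

Compute the unit normal N̂(u, v) = (7*sin(v)/sqrt(u^2 + 49), -7*cos(v)/sqrt(u^2 + 49), u/sqrt(u^2 + 49)), and the second partials r_uu, r_uv, r_vv. Take dot products:
  L(u, v) = r_uu · N̂ = 0,
  M(u, v) = r_uv · N̂ = -7/sqrt(u^2 + 49),
  N(u, v) = r_vv · N̂ = 0.
Evaluating at (u, v) = (2, 3*pi/5):
  L = 0, M = -7*sqrt(53)/53, N = 0.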